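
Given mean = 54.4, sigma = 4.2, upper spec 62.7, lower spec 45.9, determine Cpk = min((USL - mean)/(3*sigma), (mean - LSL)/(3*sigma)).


Cpu = (62.7 - 54.4) / (3 * 4.2) = 0.66
Cpl = (54.4 - 45.9) / (3 * 4.2) = 0.67
Cpk = min(0.66, 0.67) = 0.66

0.66


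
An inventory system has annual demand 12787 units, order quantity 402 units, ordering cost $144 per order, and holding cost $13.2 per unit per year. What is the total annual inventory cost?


TC = 12787/402 * 144 + 402/2 * 13.2

$7233.62


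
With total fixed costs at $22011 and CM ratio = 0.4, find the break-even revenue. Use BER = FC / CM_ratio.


Formula: BER = Fixed Costs / Contribution Margin Ratio
BER = $22011 / 0.4
BER = $55027.50 (to the nearest cent)

$55027.50


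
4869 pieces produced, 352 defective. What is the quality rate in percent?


Formula: Quality Rate = Good Pieces / Total Pieces * 100
Good pieces = 4869 - 352 = 4517
QR = 4517 / 4869 * 100 = 92.8%

92.8%


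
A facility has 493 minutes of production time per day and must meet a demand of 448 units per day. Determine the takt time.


Formula: Takt Time = Available Production Time / Customer Demand
Takt = 493 min/day / 448 units/day
Takt = 1.1 min/unit

1.1 min/unit


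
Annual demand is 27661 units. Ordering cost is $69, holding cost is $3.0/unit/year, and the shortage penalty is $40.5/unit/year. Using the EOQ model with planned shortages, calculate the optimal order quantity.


Formula: EOQ* = sqrt(2DS/H) * sqrt((H+P)/P)
Base EOQ = sqrt(2*27661*69/3.0) = 1128.01 units
Correction = sqrt((3.0+40.5)/40.5) = 1.03638
EOQ* = 1128.01 * 1.03638 = 1169.0 units

1169.0 units


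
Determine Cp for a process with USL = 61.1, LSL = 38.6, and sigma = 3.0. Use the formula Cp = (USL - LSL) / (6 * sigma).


Cp = (61.1 - 38.6) / (6 * 3.0)

1.25


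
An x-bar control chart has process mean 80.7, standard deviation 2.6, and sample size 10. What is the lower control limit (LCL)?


LCL = 80.7 - 3 * 2.6 / sqrt(10)

78.23


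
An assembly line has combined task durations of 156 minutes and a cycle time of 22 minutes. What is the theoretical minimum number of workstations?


Formula: N_min = ceil(Sum of Task Times / Cycle Time)
N_min = ceil(156 min / 22 min) = ceil(7.0909)
N_min = 8 stations

8


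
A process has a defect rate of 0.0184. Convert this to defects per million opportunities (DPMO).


DPMO = defect_rate * 1000000 = 0.0184 * 1000000

18400


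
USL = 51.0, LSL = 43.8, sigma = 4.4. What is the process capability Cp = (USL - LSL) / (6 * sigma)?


Cp = (51.0 - 43.8) / (6 * 4.4)

0.27


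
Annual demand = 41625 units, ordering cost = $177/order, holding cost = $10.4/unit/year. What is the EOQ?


Formula: EOQ = sqrt(2 * D * S / H)
Numerator: 2 * 41625 * 177 = 14735250
2DS/H = 14735250 / 10.4 = 1416851.0
EOQ = sqrt(1416851.0) = 1190.3 units

1190.3 units


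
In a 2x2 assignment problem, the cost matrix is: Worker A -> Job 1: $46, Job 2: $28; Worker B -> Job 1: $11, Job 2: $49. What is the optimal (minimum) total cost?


Option 1: A->1 + B->2 = $46 + $49 = $95
Option 2: A->2 + B->1 = $28 + $11 = $39
Min cost = min($95, $39) = $39

$39


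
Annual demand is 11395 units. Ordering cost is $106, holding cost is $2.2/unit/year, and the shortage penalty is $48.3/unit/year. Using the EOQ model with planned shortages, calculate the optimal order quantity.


Formula: EOQ* = sqrt(2DS/H) * sqrt((H+P)/P)
Base EOQ = sqrt(2*11395*106/2.2) = 1047.89 units
Correction = sqrt((2.2+48.3)/48.3) = 1.02252
EOQ* = 1047.89 * 1.02252 = 1071.5 units

1071.5 units


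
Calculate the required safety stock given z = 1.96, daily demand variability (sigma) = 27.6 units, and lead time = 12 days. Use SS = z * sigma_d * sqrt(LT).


Formula: SS = z * sigma_d * sqrt(LT)
sqrt(LT) = sqrt(12) = 3.4641
SS = 1.96 * 27.6 * 3.4641
SS = 187.4 units

187.4 units


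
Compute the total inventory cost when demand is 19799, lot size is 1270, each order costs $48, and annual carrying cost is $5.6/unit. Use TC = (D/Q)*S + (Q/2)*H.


TC = 19799/1270 * 48 + 1270/2 * 5.6

$4304.31


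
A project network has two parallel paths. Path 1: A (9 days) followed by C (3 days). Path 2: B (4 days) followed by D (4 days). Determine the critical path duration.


Path 1 = 9 + 3 = 12 days
Path 2 = 4 + 4 = 8 days
Duration = max(12, 8) = 12 days

12 days


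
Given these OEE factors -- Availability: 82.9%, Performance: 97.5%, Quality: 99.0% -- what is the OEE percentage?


Formula: OEE = Availability * Performance * Quality / 10000
A * P = 82.9% * 97.5% / 100 = 80.83%
OEE = 80.83% * 99.0% / 100 = 80.0%

80.0%


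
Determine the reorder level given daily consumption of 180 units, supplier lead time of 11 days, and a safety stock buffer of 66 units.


Formula: ROP = (Daily Demand * Lead Time) + Safety Stock
Demand during lead time = 180 * 11 = 1980 units
ROP = 1980 + 66 = 2046 units

2046 units


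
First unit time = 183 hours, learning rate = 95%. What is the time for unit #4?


Formula: T_n = T_1 * (learning_rate)^(log2(n)) where learning_rate = rate/100
Doublings = log2(4) = 2
T_n = 183 * 0.95^2
T_n = 183 * 0.9025 = 165.2 hours

165.2 hours


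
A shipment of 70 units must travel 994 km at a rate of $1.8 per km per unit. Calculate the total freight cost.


TC = dist * cost * units = 994 * 1.8 * 70 = $125244.00

$125244.00


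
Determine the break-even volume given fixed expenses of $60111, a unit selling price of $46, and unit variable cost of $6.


Formula: BEQ = Fixed Costs / (Price - Variable Cost)
Contribution margin = $46 - $6 = $40/unit
BEQ = ceil($60111 / $40/unit) = ceil(1502.78) = 1503 units

1503 units


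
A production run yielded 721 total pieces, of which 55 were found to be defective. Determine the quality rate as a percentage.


Formula: Quality Rate = Good Pieces / Total Pieces * 100
Good pieces = 721 - 55 = 666
QR = 666 / 721 * 100 = 92.4%

92.4%


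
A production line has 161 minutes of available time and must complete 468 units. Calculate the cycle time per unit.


Formula: CT = Available Time / Number of Units
CT = 161 min / 468 units
CT = 0.34 min/unit

0.34 min/unit


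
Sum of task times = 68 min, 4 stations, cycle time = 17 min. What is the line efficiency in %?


Formula: Efficiency = Sum of Task Times / (N_stations * CT) * 100
Total station capacity = 4 stations * 17 min = 68 min
Efficiency = 68 / 68 * 100 = 100.0%

100.0%


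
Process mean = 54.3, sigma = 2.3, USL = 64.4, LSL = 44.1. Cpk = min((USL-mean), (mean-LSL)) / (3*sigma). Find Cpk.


Cpu = (64.4 - 54.3) / (3 * 2.3) = 1.46
Cpl = (54.3 - 44.1) / (3 * 2.3) = 1.48
Cpk = min(1.46, 1.48) = 1.46

1.46


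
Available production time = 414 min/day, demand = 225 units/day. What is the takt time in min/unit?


Formula: Takt Time = Available Production Time / Customer Demand
Takt = 414 min/day / 225 units/day
Takt = 1.84 min/unit

1.84 min/unit


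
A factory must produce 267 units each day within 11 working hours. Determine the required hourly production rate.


Formula: Production Rate = Daily Demand / Available Hours
Rate = 267 units/day / 11 hours/day
Rate = 24.3 units/hour

24.3 units/hour


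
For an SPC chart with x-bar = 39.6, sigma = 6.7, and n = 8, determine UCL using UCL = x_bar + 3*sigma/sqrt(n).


UCL = 39.6 + 3 * 6.7 / sqrt(8)

46.71


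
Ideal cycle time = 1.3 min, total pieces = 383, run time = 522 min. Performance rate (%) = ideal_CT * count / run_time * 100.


Formula: Performance = (Ideal CT * Total Count) / Run Time * 100
Ideal output time = 1.3 * 383 = 497.9 min
Performance = 497.9 / 522 * 100 = 95.4%

95.4%


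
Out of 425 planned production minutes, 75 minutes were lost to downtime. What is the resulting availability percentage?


Formula: Availability = (Planned Time - Downtime) / Planned Time * 100
Uptime = 425 - 75 = 350 min
Availability = 350 / 425 * 100 = 82.4%

82.4%


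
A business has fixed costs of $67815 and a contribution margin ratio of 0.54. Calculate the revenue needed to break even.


Formula: BER = Fixed Costs / Contribution Margin Ratio
BER = $67815 / 0.54
BER = $125583.33 (to the nearest cent)

$125583.33


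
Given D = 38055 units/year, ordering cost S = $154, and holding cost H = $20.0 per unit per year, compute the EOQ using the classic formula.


Formula: EOQ = sqrt(2 * D * S / H)
Numerator: 2 * 38055 * 154 = 11720940
2DS/H = 11720940 / 20.0 = 586047.0
EOQ = sqrt(586047.0) = 765.5 units

765.5 units


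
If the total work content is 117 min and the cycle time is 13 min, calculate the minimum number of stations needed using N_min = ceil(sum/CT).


Formula: N_min = ceil(Sum of Task Times / Cycle Time)
N_min = ceil(117 min / 13 min) = ceil(9.0)
N_min = 9 stations

9


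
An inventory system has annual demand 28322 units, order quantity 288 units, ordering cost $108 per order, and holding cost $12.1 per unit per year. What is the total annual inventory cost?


TC = 28322/288 * 108 + 288/2 * 12.1

$12363.15


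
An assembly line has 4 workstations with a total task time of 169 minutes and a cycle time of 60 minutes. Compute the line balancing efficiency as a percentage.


Formula: Efficiency = Sum of Task Times / (N_stations * CT) * 100
Total station capacity = 4 stations * 60 min = 240 min
Efficiency = 169 / 240 * 100 = 70.4%

70.4%


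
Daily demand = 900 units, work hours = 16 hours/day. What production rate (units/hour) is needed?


Formula: Production Rate = Daily Demand / Available Hours
Rate = 900 units/day / 16 hours/day
Rate = 56.3 units/hour

56.3 units/hour


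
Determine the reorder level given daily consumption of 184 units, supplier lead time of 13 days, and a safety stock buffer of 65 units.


Formula: ROP = (Daily Demand * Lead Time) + Safety Stock
Demand during lead time = 184 * 13 = 2392 units
ROP = 2392 + 65 = 2457 units

2457 units


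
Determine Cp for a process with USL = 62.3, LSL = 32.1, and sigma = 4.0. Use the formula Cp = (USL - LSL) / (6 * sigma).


Cp = (62.3 - 32.1) / (6 * 4.0)

1.26


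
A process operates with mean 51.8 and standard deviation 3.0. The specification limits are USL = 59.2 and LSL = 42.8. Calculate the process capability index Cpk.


Cpu = (59.2 - 51.8) / (3 * 3.0) = 0.82
Cpl = (51.8 - 42.8) / (3 * 3.0) = 1.0
Cpk = min(0.82, 1.0) = 0.82

0.82


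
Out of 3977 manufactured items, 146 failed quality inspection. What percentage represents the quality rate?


Formula: Quality Rate = Good Pieces / Total Pieces * 100
Good pieces = 3977 - 146 = 3831
QR = 3831 / 3977 * 100 = 96.3%

96.3%


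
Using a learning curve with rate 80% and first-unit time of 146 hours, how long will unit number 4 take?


Formula: T_n = T_1 * (learning_rate)^(log2(n)) where learning_rate = rate/100
Doublings = log2(4) = 2
T_n = 146 * 0.8^2
T_n = 146 * 0.64 = 93.4 hours

93.4 hours


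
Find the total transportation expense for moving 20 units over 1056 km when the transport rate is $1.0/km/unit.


TC = dist * cost * units = 1056 * 1.0 * 20 = $21120.00

$21120.00


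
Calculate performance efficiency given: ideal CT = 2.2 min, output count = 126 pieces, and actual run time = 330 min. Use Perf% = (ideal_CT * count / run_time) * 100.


Formula: Performance = (Ideal CT * Total Count) / Run Time * 100
Ideal output time = 2.2 * 126 = 277.2 min
Performance = 277.2 / 330 * 100 = 84.0%

84.0%


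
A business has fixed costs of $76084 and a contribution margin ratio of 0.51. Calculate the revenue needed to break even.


Formula: BER = Fixed Costs / Contribution Margin Ratio
BER = $76084 / 0.51
BER = $149184.31 (to the nearest cent)

$149184.31


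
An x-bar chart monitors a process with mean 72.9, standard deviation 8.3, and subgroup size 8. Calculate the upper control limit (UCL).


UCL = 72.9 + 3 * 8.3 / sqrt(8)

81.7


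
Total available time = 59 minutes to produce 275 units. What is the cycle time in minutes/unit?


Formula: CT = Available Time / Number of Units
CT = 59 min / 275 units
CT = 0.21 min/unit

0.21 min/unit


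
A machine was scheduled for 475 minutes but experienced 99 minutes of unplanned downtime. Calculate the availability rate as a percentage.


Formula: Availability = (Planned Time - Downtime) / Planned Time * 100
Uptime = 475 - 99 = 376 min
Availability = 376 / 475 * 100 = 79.2%

79.2%


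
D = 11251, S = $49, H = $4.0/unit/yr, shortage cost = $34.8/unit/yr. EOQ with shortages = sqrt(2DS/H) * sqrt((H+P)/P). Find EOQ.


Formula: EOQ* = sqrt(2DS/H) * sqrt((H+P)/P)
Base EOQ = sqrt(2*11251*49/4.0) = 525.02 units
Correction = sqrt((4.0+34.8)/34.8) = 1.05591
EOQ* = 525.02 * 1.05591 = 554.4 units

554.4 units


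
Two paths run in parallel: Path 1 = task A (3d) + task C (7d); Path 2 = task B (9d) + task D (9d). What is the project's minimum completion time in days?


Path 1 = 3 + 7 = 10 days
Path 2 = 9 + 9 = 18 days
Duration = max(10, 18) = 18 days

18 days


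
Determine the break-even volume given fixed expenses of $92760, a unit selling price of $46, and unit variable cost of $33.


Formula: BEQ = Fixed Costs / (Price - Variable Cost)
Contribution margin = $46 - $33 = $13/unit
BEQ = ceil($92760 / $13/unit) = ceil(7135.38) = 7136 units

7136 units


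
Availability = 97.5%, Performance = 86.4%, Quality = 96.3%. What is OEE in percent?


Formula: OEE = Availability * Performance * Quality / 10000
A * P = 97.5% * 86.4% / 100 = 84.24%
OEE = 84.24% * 96.3% / 100 = 81.1%

81.1%


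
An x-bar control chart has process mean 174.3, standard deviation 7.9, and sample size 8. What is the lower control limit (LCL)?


LCL = 174.3 - 3 * 7.9 / sqrt(8)

165.92


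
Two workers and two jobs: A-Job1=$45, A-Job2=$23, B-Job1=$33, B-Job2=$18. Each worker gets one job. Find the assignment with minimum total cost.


Option 1: A->1 + B->2 = $45 + $18 = $63
Option 2: A->2 + B->1 = $23 + $33 = $56
Min cost = min($63, $56) = $56

$56


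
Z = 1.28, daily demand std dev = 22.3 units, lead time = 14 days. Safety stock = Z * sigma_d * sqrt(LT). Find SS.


Formula: SS = z * sigma_d * sqrt(LT)
sqrt(LT) = sqrt(14) = 3.7417
SS = 1.28 * 22.3 * 3.7417
SS = 106.8 units

106.8 units


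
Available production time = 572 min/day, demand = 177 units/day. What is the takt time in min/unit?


Formula: Takt Time = Available Production Time / Customer Demand
Takt = 572 min/day / 177 units/day
Takt = 3.23 min/unit

3.23 min/unit


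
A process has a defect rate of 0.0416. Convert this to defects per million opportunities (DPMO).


DPMO = defect_rate * 1000000 = 0.0416 * 1000000

41600


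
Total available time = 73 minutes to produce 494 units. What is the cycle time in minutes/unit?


Formula: CT = Available Time / Number of Units
CT = 73 min / 494 units
CT = 0.15 min/unit

0.15 min/unit


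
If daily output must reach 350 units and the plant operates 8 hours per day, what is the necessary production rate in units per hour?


Formula: Production Rate = Daily Demand / Available Hours
Rate = 350 units/day / 8 hours/day
Rate = 43.8 units/hour

43.8 units/hour


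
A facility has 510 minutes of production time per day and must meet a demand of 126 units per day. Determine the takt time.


Formula: Takt Time = Available Production Time / Customer Demand
Takt = 510 min/day / 126 units/day
Takt = 4.05 min/unit

4.05 min/unit


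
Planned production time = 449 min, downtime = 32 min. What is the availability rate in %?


Formula: Availability = (Planned Time - Downtime) / Planned Time * 100
Uptime = 449 - 32 = 417 min
Availability = 417 / 449 * 100 = 92.9%

92.9%


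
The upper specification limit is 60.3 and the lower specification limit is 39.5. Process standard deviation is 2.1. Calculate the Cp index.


Cp = (60.3 - 39.5) / (6 * 2.1)

1.65


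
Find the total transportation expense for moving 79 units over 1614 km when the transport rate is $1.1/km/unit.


TC = dist * cost * units = 1614 * 1.1 * 79 = $140256.60

$140256.60


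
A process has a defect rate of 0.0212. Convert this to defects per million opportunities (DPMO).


DPMO = defect_rate * 1000000 = 0.0212 * 1000000

21200


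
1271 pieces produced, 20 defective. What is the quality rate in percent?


Formula: Quality Rate = Good Pieces / Total Pieces * 100
Good pieces = 1271 - 20 = 1251
QR = 1251 / 1271 * 100 = 98.4%

98.4%


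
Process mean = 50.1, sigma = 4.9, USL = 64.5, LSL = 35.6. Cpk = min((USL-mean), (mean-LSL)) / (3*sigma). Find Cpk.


Cpu = (64.5 - 50.1) / (3 * 4.9) = 0.98
Cpl = (50.1 - 35.6) / (3 * 4.9) = 0.99
Cpk = min(0.98, 0.99) = 0.98

0.98


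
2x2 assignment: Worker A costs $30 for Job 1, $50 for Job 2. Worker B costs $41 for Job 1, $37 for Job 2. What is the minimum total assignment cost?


Option 1: A->1 + B->2 = $30 + $37 = $67
Option 2: A->2 + B->1 = $50 + $41 = $91
Min cost = min($67, $91) = $67

$67


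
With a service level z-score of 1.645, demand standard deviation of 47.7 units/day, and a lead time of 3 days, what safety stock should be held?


Formula: SS = z * sigma_d * sqrt(LT)
sqrt(LT) = sqrt(3) = 1.7321
SS = 1.645 * 47.7 * 1.7321
SS = 135.9 units

135.9 units


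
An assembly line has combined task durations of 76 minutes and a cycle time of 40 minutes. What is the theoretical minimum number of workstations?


Formula: N_min = ceil(Sum of Task Times / Cycle Time)
N_min = ceil(76 min / 40 min) = ceil(1.9)
N_min = 2 stations

2


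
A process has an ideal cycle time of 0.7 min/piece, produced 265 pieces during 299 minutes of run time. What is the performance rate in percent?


Formula: Performance = (Ideal CT * Total Count) / Run Time * 100
Ideal output time = 0.7 * 265 = 185.5 min
Performance = 185.5 / 299 * 100 = 62.0%

62.0%


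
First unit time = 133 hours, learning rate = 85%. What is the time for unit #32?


Formula: T_n = T_1 * (learning_rate)^(log2(n)) where learning_rate = rate/100
Doublings = log2(32) = 5
T_n = 133 * 0.85^5
T_n = 133 * 0.4437 = 59.0 hours

59.0 hours


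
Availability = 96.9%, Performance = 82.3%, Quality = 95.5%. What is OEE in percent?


Formula: OEE = Availability * Performance * Quality / 10000
A * P = 96.9% * 82.3% / 100 = 79.75%
OEE = 79.75% * 95.5% / 100 = 76.2%

76.2%


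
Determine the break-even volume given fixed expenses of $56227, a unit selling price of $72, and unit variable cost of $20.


Formula: BEQ = Fixed Costs / (Price - Variable Cost)
Contribution margin = $72 - $20 = $52/unit
BEQ = ceil($56227 / $52/unit) = ceil(1081.29) = 1082 units

1082 units


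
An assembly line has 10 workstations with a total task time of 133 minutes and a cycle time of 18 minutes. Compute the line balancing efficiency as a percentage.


Formula: Efficiency = Sum of Task Times / (N_stations * CT) * 100
Total station capacity = 10 stations * 18 min = 180 min
Efficiency = 133 / 180 * 100 = 73.9%

73.9%


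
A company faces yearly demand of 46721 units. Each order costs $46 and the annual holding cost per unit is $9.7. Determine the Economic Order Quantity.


Formula: EOQ = sqrt(2 * D * S / H)
Numerator: 2 * 46721 * 46 = 4298332
2DS/H = 4298332 / 9.7 = 443127.0
EOQ = sqrt(443127.0) = 665.7 units

665.7 units


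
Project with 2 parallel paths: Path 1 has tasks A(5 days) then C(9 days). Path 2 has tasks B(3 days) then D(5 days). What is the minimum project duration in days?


Path 1 = 5 + 9 = 14 days
Path 2 = 3 + 5 = 8 days
Duration = max(14, 8) = 14 days

14 days


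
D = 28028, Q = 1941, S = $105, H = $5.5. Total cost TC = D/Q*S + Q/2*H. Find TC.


TC = 28028/1941 * 105 + 1941/2 * 5.5

$6853.95


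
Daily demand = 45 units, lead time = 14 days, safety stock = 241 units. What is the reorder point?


Formula: ROP = (Daily Demand * Lead Time) + Safety Stock
Demand during lead time = 45 * 14 = 630 units
ROP = 630 + 241 = 871 units

871 units


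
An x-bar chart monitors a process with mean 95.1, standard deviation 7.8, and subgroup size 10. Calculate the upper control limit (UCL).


UCL = 95.1 + 3 * 7.8 / sqrt(10)

102.5


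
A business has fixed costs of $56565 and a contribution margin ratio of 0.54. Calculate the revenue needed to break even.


Formula: BER = Fixed Costs / Contribution Margin Ratio
BER = $56565 / 0.54
BER = $104750.00 (to the nearest cent)

$104750.00


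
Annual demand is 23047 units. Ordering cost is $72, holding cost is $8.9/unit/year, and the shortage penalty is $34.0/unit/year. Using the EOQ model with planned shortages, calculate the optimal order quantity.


Formula: EOQ* = sqrt(2DS/H) * sqrt((H+P)/P)
Base EOQ = sqrt(2*23047*72/8.9) = 610.65 units
Correction = sqrt((8.9+34.0)/34.0) = 1.12328
EOQ* = 610.65 * 1.12328 = 685.9 units

685.9 units


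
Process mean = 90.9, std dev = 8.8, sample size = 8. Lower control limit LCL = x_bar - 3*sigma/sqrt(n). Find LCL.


LCL = 90.9 - 3 * 8.8 / sqrt(8)

81.57


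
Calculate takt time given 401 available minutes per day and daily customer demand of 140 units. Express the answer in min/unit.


Formula: Takt Time = Available Production Time / Customer Demand
Takt = 401 min/day / 140 units/day
Takt = 2.86 min/unit

2.86 min/unit


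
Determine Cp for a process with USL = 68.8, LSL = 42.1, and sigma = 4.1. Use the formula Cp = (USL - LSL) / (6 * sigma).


Cp = (68.8 - 42.1) / (6 * 4.1)

1.09


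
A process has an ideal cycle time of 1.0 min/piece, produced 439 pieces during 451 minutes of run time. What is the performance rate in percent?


Formula: Performance = (Ideal CT * Total Count) / Run Time * 100
Ideal output time = 1.0 * 439 = 439.0 min
Performance = 439.0 / 451 * 100 = 97.3%

97.3%


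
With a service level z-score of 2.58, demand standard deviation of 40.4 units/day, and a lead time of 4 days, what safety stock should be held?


Formula: SS = z * sigma_d * sqrt(LT)
sqrt(LT) = sqrt(4) = 2.0
SS = 2.58 * 40.4 * 2.0
SS = 208.5 units

208.5 units


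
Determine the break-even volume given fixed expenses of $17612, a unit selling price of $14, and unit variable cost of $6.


Formula: BEQ = Fixed Costs / (Price - Variable Cost)
Contribution margin = $14 - $6 = $8/unit
BEQ = ceil($17612 / $8/unit) = ceil(2201.5) = 2202 units

2202 units


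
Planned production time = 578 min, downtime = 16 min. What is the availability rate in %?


Formula: Availability = (Planned Time - Downtime) / Planned Time * 100
Uptime = 578 - 16 = 562 min
Availability = 562 / 578 * 100 = 97.2%

97.2%


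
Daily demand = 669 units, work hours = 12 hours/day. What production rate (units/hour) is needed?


Formula: Production Rate = Daily Demand / Available Hours
Rate = 669 units/day / 12 hours/day
Rate = 55.8 units/hour

55.8 units/hour


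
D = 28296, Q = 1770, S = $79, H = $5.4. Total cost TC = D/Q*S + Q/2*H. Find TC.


TC = 28296/1770 * 79 + 1770/2 * 5.4

$6041.93


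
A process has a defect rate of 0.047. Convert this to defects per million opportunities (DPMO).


DPMO = defect_rate * 1000000 = 0.047 * 1000000

47000


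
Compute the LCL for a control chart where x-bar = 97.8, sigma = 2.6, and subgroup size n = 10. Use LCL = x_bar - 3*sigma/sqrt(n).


LCL = 97.8 - 3 * 2.6 / sqrt(10)

95.33


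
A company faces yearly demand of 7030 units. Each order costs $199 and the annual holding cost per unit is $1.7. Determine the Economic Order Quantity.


Formula: EOQ = sqrt(2 * D * S / H)
Numerator: 2 * 7030 * 199 = 2797940
2DS/H = 2797940 / 1.7 = 1645847.1
EOQ = sqrt(1645847.1) = 1282.9 units

1282.9 units


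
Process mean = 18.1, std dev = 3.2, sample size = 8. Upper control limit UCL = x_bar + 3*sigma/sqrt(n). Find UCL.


UCL = 18.1 + 3 * 3.2 / sqrt(8)

21.49


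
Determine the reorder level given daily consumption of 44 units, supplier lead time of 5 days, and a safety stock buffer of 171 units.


Formula: ROP = (Daily Demand * Lead Time) + Safety Stock
Demand during lead time = 44 * 5 = 220 units
ROP = 220 + 171 = 391 units

391 units


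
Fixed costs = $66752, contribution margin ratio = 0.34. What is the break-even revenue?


Formula: BER = Fixed Costs / Contribution Margin Ratio
BER = $66752 / 0.34
BER = $196329.41 (to the nearest cent)

$196329.41


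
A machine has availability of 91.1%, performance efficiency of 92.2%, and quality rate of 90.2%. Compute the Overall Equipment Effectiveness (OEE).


Formula: OEE = Availability * Performance * Quality / 10000
A * P = 91.1% * 92.2% / 100 = 83.99%
OEE = 83.99% * 90.2% / 100 = 75.8%

75.8%


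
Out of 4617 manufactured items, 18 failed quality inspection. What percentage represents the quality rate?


Formula: Quality Rate = Good Pieces / Total Pieces * 100
Good pieces = 4617 - 18 = 4599
QR = 4599 / 4617 * 100 = 99.6%

99.6%


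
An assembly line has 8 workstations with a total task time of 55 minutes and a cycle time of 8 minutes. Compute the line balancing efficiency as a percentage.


Formula: Efficiency = Sum of Task Times / (N_stations * CT) * 100
Total station capacity = 8 stations * 8 min = 64 min
Efficiency = 55 / 64 * 100 = 85.9%

85.9%


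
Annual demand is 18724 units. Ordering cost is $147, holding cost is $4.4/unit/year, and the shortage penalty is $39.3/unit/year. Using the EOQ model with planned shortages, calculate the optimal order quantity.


Formula: EOQ* = sqrt(2DS/H) * sqrt((H+P)/P)
Base EOQ = sqrt(2*18724*147/4.4) = 1118.53 units
Correction = sqrt((4.4+39.3)/39.3) = 1.05449
EOQ* = 1118.53 * 1.05449 = 1179.5 units

1179.5 units


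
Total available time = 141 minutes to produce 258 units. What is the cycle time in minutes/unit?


Formula: CT = Available Time / Number of Units
CT = 141 min / 258 units
CT = 0.55 min/unit

0.55 min/unit


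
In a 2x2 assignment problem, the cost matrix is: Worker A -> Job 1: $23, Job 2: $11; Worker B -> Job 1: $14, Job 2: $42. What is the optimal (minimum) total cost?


Option 1: A->1 + B->2 = $23 + $42 = $65
Option 2: A->2 + B->1 = $11 + $14 = $25
Min cost = min($65, $25) = $25

$25


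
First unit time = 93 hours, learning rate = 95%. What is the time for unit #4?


Formula: T_n = T_1 * (learning_rate)^(log2(n)) where learning_rate = rate/100
Doublings = log2(4) = 2
T_n = 93 * 0.95^2
T_n = 93 * 0.9025 = 83.9 hours

83.9 hours


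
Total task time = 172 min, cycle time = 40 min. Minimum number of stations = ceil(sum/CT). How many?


Formula: N_min = ceil(Sum of Task Times / Cycle Time)
N_min = ceil(172 min / 40 min) = ceil(4.3)
N_min = 5 stations

5


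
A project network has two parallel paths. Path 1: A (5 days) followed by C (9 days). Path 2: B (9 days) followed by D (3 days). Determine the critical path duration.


Path 1 = 5 + 9 = 14 days
Path 2 = 9 + 3 = 12 days
Duration = max(14, 12) = 14 days

14 days


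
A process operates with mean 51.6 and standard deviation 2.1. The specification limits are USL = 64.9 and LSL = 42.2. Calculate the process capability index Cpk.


Cpu = (64.9 - 51.6) / (3 * 2.1) = 2.11
Cpl = (51.6 - 42.2) / (3 * 2.1) = 1.49
Cpk = min(2.11, 1.49) = 1.49

1.49


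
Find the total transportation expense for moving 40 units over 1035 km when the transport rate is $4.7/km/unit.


TC = dist * cost * units = 1035 * 4.7 * 40 = $194580.00

$194580.00


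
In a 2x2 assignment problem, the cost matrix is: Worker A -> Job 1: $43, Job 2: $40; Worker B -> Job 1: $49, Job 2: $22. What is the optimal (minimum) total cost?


Option 1: A->1 + B->2 = $43 + $22 = $65
Option 2: A->2 + B->1 = $40 + $49 = $89
Min cost = min($65, $89) = $65

$65


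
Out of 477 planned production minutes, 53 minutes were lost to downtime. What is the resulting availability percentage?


Formula: Availability = (Planned Time - Downtime) / Planned Time * 100
Uptime = 477 - 53 = 424 min
Availability = 424 / 477 * 100 = 88.9%

88.9%


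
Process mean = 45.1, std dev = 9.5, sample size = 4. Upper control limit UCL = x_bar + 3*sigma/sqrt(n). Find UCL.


UCL = 45.1 + 3 * 9.5 / sqrt(4)

59.35


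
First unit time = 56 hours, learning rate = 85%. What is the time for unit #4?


Formula: T_n = T_1 * (learning_rate)^(log2(n)) where learning_rate = rate/100
Doublings = log2(4) = 2
T_n = 56 * 0.85^2
T_n = 56 * 0.7225 = 40.5 hours

40.5 hours


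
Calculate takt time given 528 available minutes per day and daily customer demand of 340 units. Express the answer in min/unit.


Formula: Takt Time = Available Production Time / Customer Demand
Takt = 528 min/day / 340 units/day
Takt = 1.55 min/unit

1.55 min/unit


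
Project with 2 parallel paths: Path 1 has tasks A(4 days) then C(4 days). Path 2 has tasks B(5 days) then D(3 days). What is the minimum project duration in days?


Path 1 = 4 + 4 = 8 days
Path 2 = 5 + 3 = 8 days
Duration = max(8, 8) = 8 days

8 days


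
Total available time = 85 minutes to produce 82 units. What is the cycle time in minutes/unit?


Formula: CT = Available Time / Number of Units
CT = 85 min / 82 units
CT = 1.04 min/unit

1.04 min/unit


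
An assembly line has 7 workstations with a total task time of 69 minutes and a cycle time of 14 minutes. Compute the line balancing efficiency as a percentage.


Formula: Efficiency = Sum of Task Times / (N_stations * CT) * 100
Total station capacity = 7 stations * 14 min = 98 min
Efficiency = 69 / 98 * 100 = 70.4%

70.4%


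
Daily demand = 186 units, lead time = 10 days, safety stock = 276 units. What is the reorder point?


Formula: ROP = (Daily Demand * Lead Time) + Safety Stock
Demand during lead time = 186 * 10 = 1860 units
ROP = 1860 + 276 = 2136 units

2136 units


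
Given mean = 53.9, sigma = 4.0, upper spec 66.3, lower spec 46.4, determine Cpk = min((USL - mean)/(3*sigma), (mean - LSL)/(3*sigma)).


Cpu = (66.3 - 53.9) / (3 * 4.0) = 1.03
Cpl = (53.9 - 46.4) / (3 * 4.0) = 0.63
Cpk = min(1.03, 0.63) = 0.63

0.63


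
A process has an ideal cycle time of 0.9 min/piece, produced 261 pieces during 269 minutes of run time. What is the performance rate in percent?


Formula: Performance = (Ideal CT * Total Count) / Run Time * 100
Ideal output time = 0.9 * 261 = 234.9 min
Performance = 234.9 / 269 * 100 = 87.3%

87.3%


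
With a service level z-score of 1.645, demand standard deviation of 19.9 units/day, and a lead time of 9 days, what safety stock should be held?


Formula: SS = z * sigma_d * sqrt(LT)
sqrt(LT) = sqrt(9) = 3.0
SS = 1.645 * 19.9 * 3.0
SS = 98.2 units

98.2 units


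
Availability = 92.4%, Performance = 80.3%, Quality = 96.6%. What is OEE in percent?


Formula: OEE = Availability * Performance * Quality / 10000
A * P = 92.4% * 80.3% / 100 = 74.2%
OEE = 74.2% * 96.6% / 100 = 71.7%

71.7%


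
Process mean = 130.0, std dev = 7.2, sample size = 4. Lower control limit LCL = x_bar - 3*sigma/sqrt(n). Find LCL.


LCL = 130.0 - 3 * 7.2 / sqrt(4)

119.2


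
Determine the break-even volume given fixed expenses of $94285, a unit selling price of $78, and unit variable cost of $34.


Formula: BEQ = Fixed Costs / (Price - Variable Cost)
Contribution margin = $78 - $34 = $44/unit
BEQ = ceil($94285 / $44/unit) = ceil(2142.84) = 2143 units

2143 units


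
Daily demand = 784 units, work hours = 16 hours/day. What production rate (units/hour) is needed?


Formula: Production Rate = Daily Demand / Available Hours
Rate = 784 units/day / 16 hours/day
Rate = 49.0 units/hour

49.0 units/hour


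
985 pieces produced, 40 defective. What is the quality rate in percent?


Formula: Quality Rate = Good Pieces / Total Pieces * 100
Good pieces = 985 - 40 = 945
QR = 945 / 985 * 100 = 95.9%

95.9%


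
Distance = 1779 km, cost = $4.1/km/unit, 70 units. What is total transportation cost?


TC = dist * cost * units = 1779 * 4.1 * 70 = $510573.00

$510573.00


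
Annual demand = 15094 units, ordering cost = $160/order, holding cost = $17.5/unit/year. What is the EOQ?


Formula: EOQ = sqrt(2 * D * S / H)
Numerator: 2 * 15094 * 160 = 4830080
2DS/H = 4830080 / 17.5 = 276004.6
EOQ = sqrt(276004.6) = 525.4 units

525.4 units


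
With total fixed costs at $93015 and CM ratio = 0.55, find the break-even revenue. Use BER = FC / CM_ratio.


Formula: BER = Fixed Costs / Contribution Margin Ratio
BER = $93015 / 0.55
BER = $169118.18 (to the nearest cent)

$169118.18


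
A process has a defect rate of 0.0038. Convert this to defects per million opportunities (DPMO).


DPMO = defect_rate * 1000000 = 0.0038 * 1000000

3800


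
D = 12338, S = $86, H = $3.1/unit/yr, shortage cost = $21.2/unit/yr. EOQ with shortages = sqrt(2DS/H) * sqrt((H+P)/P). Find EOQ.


Formula: EOQ* = sqrt(2DS/H) * sqrt((H+P)/P)
Base EOQ = sqrt(2*12338*86/3.1) = 827.38 units
Correction = sqrt((3.1+21.2)/21.2) = 1.07062
EOQ* = 827.38 * 1.07062 = 885.8 units

885.8 units


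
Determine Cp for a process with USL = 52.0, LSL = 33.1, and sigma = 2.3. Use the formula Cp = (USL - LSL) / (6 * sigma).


Cp = (52.0 - 33.1) / (6 * 2.3)

1.37


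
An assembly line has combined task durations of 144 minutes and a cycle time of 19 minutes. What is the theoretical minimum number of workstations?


Formula: N_min = ceil(Sum of Task Times / Cycle Time)
N_min = ceil(144 min / 19 min) = ceil(7.5789)
N_min = 8 stations

8


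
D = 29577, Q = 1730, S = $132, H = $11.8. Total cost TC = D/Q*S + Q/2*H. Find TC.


TC = 29577/1730 * 132 + 1730/2 * 11.8

$12463.74


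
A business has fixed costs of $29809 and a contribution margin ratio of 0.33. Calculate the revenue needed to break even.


Formula: BER = Fixed Costs / Contribution Margin Ratio
BER = $29809 / 0.33
BER = $90330.30 (to the nearest cent)

$90330.30


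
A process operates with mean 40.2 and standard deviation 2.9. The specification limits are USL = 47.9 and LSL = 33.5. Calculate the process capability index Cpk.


Cpu = (47.9 - 40.2) / (3 * 2.9) = 0.89
Cpl = (40.2 - 33.5) / (3 * 2.9) = 0.77
Cpk = min(0.89, 0.77) = 0.77

0.77


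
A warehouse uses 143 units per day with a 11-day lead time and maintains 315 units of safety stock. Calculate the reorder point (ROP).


Formula: ROP = (Daily Demand * Lead Time) + Safety Stock
Demand during lead time = 143 * 11 = 1573 units
ROP = 1573 + 315 = 1888 units

1888 units


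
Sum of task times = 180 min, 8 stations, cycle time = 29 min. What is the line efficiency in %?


Formula: Efficiency = Sum of Task Times / (N_stations * CT) * 100
Total station capacity = 8 stations * 29 min = 232 min
Efficiency = 180 / 232 * 100 = 77.6%

77.6%


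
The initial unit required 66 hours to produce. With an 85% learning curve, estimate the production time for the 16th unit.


Formula: T_n = T_1 * (learning_rate)^(log2(n)) where learning_rate = rate/100
Doublings = log2(16) = 4
T_n = 66 * 0.85^4
T_n = 66 * 0.522 = 34.5 hours

34.5 hours


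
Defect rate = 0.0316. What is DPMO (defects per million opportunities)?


DPMO = defect_rate * 1000000 = 0.0316 * 1000000

31600


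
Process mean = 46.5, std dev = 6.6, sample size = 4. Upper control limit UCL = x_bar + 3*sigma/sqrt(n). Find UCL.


UCL = 46.5 + 3 * 6.6 / sqrt(4)

56.4


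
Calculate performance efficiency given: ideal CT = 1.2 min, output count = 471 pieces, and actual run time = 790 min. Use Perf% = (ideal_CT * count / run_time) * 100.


Formula: Performance = (Ideal CT * Total Count) / Run Time * 100
Ideal output time = 1.2 * 471 = 565.2 min
Performance = 565.2 / 790 * 100 = 71.5%

71.5%


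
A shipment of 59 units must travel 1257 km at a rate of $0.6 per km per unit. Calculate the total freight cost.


TC = dist * cost * units = 1257 * 0.6 * 59 = $44497.80

$44497.80


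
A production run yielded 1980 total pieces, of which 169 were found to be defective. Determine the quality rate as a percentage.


Formula: Quality Rate = Good Pieces / Total Pieces * 100
Good pieces = 1980 - 169 = 1811
QR = 1811 / 1980 * 100 = 91.5%

91.5%


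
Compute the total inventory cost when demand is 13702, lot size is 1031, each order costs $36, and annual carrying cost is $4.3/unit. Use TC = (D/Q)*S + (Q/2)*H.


TC = 13702/1031 * 36 + 1031/2 * 4.3

$2695.09


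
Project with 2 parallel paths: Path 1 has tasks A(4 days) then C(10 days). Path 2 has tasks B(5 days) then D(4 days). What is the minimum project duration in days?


Path 1 = 4 + 10 = 14 days
Path 2 = 5 + 4 = 9 days
Duration = max(14, 9) = 14 days

14 days


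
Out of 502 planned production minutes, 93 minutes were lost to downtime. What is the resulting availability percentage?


Formula: Availability = (Planned Time - Downtime) / Planned Time * 100
Uptime = 502 - 93 = 409 min
Availability = 409 / 502 * 100 = 81.5%

81.5%


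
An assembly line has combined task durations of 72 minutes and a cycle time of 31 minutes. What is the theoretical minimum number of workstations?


Formula: N_min = ceil(Sum of Task Times / Cycle Time)
N_min = ceil(72 min / 31 min) = ceil(2.3226)
N_min = 3 stations

3


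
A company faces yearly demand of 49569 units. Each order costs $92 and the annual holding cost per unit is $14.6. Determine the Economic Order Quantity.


Formula: EOQ = sqrt(2 * D * S / H)
Numerator: 2 * 49569 * 92 = 9120696
2DS/H = 9120696 / 14.6 = 624705.2
EOQ = sqrt(624705.2) = 790.4 units

790.4 units


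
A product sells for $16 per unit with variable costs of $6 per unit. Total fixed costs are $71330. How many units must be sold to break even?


Formula: BEQ = Fixed Costs / (Price - Variable Cost)
Contribution margin = $16 - $6 = $10/unit
BEQ = ceil($71330 / $10/unit) = ceil(7133.0) = 7133 units

7133 units


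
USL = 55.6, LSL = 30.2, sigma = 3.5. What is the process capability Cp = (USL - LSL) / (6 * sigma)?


Cp = (55.6 - 30.2) / (6 * 3.5)

1.21


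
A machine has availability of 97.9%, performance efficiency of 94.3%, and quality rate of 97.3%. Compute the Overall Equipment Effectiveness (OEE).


Formula: OEE = Availability * Performance * Quality / 10000
A * P = 97.9% * 94.3% / 100 = 92.32%
OEE = 92.32% * 97.3% / 100 = 89.8%

89.8%


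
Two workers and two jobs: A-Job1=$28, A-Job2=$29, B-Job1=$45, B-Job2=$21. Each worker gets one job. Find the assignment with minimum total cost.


Option 1: A->1 + B->2 = $28 + $21 = $49
Option 2: A->2 + B->1 = $29 + $45 = $74
Min cost = min($49, $74) = $49

$49


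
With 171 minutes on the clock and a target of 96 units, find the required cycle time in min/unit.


Formula: CT = Available Time / Number of Units
CT = 171 min / 96 units
CT = 1.78 min/unit

1.78 min/unit


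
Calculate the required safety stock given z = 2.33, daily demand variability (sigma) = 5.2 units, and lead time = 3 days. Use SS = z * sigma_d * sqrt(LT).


Formula: SS = z * sigma_d * sqrt(LT)
sqrt(LT) = sqrt(3) = 1.7321
SS = 2.33 * 5.2 * 1.7321
SS = 21.0 units

21.0 units


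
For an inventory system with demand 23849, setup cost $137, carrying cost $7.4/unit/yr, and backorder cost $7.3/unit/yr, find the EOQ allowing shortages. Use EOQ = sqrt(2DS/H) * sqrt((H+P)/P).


Formula: EOQ* = sqrt(2DS/H) * sqrt((H+P)/P)
Base EOQ = sqrt(2*23849*137/7.4) = 939.71 units
Correction = sqrt((7.4+7.3)/7.3) = 1.41905
EOQ* = 939.71 * 1.41905 = 1333.5 units

1333.5 units


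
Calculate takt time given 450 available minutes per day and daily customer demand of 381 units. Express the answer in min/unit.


Formula: Takt Time = Available Production Time / Customer Demand
Takt = 450 min/day / 381 units/day
Takt = 1.18 min/unit

1.18 min/unit


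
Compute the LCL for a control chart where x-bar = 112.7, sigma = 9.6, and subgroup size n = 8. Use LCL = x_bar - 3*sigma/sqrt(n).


LCL = 112.7 - 3 * 9.6 / sqrt(8)

102.52


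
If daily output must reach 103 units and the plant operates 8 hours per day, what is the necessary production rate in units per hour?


Formula: Production Rate = Daily Demand / Available Hours
Rate = 103 units/day / 8 hours/day
Rate = 12.9 units/hour

12.9 units/hour
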